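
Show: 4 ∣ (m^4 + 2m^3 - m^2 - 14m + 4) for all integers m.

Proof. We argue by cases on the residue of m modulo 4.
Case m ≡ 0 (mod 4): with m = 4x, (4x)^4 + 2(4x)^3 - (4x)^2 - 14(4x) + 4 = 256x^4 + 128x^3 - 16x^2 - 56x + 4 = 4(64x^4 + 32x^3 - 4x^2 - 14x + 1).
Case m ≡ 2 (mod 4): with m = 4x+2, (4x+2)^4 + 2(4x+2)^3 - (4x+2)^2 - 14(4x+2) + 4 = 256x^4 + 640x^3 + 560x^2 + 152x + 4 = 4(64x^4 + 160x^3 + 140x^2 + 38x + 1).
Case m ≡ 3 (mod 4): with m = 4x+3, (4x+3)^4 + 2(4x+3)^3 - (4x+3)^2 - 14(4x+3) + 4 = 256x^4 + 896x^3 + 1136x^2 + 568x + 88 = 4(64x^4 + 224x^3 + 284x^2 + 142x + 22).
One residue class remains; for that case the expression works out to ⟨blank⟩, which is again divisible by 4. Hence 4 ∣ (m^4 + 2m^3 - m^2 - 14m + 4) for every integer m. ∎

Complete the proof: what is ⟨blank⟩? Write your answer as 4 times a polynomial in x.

4(64x^4 + 96x^3 + 44x^2 - 6x - 2)

The residues treated are {0, 2, 3}, so the missing case is m ≡ 1 (mod 4); write m = 4x+1.
Then (4x+1)^4 + 2(4x+1)^3 - (4x+1)^2 - 14(4x+1) + 4 = 256x^4 + 384x^3 + 176x^2 - 24x - 8 = 4(64x^4 + 96x^3 + 44x^2 - 6x - 2).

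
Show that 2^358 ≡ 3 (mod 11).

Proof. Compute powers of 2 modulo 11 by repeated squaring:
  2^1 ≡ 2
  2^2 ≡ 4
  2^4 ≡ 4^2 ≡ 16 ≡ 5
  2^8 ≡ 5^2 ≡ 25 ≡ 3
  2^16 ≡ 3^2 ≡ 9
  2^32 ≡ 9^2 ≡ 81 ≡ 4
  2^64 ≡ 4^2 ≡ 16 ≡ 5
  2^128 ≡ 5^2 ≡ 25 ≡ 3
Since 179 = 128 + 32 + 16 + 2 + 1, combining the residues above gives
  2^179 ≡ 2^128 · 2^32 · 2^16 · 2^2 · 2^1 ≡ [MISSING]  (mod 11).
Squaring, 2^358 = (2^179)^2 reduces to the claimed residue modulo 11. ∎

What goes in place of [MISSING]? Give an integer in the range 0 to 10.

2^128 · 2^32 · 2^16 · 2^2 · 2^1 ≡ 3 · 4 · 9 · 4 · 2 = 864.
864 mod 11 = 6, so 2^179 ≡ 6 (mod 11).

6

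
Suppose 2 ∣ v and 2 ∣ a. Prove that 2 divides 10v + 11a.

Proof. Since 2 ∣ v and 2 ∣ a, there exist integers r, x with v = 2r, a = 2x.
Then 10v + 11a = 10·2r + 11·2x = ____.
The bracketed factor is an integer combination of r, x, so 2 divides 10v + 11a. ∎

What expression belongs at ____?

2(10r + 11x)

Pull the common 2 out of every term: 10·2r + 11·2x = 2(10r + 11x).
10r + 11x is an integer, which exhibits the divisibility.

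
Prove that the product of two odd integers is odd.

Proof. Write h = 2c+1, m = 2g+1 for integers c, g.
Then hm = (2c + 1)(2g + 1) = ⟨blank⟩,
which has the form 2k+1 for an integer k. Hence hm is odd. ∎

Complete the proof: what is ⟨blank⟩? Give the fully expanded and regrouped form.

2(2cg + c + g) + 1

Expanding: (2c + 1)(2g + 1) = 4cg + 2c + 2g + 1.
Every term except the constant is even, so this is 2(2cg + c + g) + 1,
and 2cg + c + g ∈ ℤ gives the required form.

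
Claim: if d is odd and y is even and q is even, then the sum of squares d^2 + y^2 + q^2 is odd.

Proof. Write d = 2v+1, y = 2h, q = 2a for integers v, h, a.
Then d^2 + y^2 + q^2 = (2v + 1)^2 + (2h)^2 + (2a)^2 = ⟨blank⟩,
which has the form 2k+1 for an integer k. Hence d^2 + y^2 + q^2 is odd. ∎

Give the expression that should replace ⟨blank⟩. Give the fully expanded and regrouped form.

(2v + 1)^2 + (2h)^2 + (2a)^2 = 4a^2 + 4h^2 + 4v^2 + 4v + 1
= 2(2a^2 + 2h^2 + 2v^2 + 2v) + 1.
Since 2a^2 + 2h^2 + 2v^2 + 2v is an integer, the sum of squares is of the form 2k+1 for an integer k.

2(2a^2 + 2h^2 + 2v^2 + 2v) + 1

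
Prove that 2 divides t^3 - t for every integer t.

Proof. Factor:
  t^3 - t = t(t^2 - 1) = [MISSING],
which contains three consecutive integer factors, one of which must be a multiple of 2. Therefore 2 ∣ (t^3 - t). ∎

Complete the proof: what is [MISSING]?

t(t^2 - 1) = t(t - 1)(t + 1) = (t - 1)t(t + 1).
These three factors are consecutive integers, so their product is divisible by 2.

(t - 1)t(t + 1)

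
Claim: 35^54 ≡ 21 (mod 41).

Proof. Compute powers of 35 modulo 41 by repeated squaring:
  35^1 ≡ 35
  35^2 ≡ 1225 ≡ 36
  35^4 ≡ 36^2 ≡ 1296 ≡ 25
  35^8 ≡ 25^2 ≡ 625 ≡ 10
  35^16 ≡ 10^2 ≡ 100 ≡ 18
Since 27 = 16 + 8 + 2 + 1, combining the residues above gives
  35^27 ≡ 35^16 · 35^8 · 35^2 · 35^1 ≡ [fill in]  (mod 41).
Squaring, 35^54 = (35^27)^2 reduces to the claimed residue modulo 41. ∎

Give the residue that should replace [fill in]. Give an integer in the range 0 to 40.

29

35^16 · 35^8 · 35^2 · 35^1 ≡ 18 · 10 · 36 · 35 = 226800.
226800 mod 41 = 29, so 35^27 ≡ 29 (mod 41).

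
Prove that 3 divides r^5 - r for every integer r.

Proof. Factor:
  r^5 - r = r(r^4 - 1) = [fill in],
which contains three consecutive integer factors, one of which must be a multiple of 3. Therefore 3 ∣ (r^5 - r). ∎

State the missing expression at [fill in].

r^4 - 1 = (r^2 - 1)(r^2 + 1), and r^2 - 1 = (r-1)(r+1).
So r(r^4 - 1) = (r - 1)r(r + 1)(r^2 + 1).

(r - 1)r(r + 1)(r^2 + 1)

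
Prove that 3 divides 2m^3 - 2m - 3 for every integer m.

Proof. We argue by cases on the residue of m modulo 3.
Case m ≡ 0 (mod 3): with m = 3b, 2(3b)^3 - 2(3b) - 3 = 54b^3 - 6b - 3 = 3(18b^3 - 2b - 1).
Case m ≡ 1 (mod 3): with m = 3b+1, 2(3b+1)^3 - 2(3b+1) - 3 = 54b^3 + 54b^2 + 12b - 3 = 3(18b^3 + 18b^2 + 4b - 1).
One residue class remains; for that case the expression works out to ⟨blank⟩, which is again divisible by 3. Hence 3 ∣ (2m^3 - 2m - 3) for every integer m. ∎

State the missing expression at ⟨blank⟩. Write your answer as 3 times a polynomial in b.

The residues treated are {0, 1}, so the missing case is m ≡ 2 (mod 3); write m = 3b+2.
Then 2(3b+2)^3 - 2(3b+2) - 3 = 54b^3 + 108b^2 + 66b + 9 = 3(18b^3 + 36b^2 + 22b + 3).

3(18b^3 + 36b^2 + 22b + 3)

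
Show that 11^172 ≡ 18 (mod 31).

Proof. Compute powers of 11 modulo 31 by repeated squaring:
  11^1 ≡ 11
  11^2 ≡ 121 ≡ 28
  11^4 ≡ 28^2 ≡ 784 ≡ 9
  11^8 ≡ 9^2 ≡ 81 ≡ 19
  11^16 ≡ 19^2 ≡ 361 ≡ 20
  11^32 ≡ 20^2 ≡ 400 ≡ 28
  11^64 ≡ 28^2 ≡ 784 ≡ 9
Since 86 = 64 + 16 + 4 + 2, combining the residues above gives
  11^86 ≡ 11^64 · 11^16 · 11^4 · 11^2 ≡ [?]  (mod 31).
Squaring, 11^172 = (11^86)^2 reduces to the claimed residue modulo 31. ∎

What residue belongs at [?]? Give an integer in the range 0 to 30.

11^64 · 11^16 · 11^4 · 11^2 ≡ 9 · 20 · 9 · 28 = 45360.
45360 mod 31 = 7, so 11^86 ≡ 7 (mod 31).

7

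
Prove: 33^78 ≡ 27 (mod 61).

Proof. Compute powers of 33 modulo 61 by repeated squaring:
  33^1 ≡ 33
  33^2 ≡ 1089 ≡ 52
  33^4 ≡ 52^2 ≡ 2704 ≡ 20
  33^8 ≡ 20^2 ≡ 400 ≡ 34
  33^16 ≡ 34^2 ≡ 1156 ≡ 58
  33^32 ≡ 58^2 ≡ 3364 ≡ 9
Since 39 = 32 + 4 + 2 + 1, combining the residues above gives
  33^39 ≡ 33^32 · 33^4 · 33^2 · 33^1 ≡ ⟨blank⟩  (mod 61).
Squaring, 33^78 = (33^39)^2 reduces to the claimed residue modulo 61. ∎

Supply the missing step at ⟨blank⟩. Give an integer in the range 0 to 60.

37

Multiply the listed residues: 9 · 20 · 52 · 33 = 180 → 9360 → 308880.
Reducing modulo 61: 308880 = 5063·61 + 37, so 33^39 ≡ 37.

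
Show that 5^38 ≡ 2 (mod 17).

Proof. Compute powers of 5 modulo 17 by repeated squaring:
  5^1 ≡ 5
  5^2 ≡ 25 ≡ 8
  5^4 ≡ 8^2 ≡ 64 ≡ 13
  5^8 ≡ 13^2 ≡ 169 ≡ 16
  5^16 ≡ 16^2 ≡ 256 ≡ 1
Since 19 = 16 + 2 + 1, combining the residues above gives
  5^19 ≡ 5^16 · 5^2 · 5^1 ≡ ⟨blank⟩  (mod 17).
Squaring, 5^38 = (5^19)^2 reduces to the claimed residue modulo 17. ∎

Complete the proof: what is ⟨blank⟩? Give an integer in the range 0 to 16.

6

5^16 · 5^2 · 5^1 ≡ 1 · 8 · 5 = 40.
40 mod 17 = 6, so 5^19 ≡ 6 (mod 17).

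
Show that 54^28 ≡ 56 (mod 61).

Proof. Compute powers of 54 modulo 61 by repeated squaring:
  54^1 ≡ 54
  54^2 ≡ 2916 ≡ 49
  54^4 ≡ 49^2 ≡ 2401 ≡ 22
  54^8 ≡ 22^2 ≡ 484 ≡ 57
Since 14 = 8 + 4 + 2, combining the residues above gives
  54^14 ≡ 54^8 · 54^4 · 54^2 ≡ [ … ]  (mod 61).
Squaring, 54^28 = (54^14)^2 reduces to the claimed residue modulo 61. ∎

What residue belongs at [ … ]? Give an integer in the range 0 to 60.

19

Multiply the listed residues: 57 · 22 · 49 = 1254 → 61446.
Reducing modulo 61: 61446 = 1007·61 + 19, so 54^14 ≡ 19.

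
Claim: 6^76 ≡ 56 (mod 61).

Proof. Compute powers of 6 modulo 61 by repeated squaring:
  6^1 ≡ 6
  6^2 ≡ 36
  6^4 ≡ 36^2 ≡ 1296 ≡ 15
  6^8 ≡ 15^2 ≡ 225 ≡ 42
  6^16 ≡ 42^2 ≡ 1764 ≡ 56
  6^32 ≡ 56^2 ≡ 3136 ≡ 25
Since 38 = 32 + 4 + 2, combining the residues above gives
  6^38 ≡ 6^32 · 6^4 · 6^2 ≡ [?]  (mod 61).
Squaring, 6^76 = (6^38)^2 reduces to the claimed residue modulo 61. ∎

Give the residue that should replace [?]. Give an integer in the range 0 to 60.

6^32 · 6^4 · 6^2 ≡ 25 · 15 · 36 = 13500.
13500 mod 61 = 19, so 6^38 ≡ 19 (mod 61).

19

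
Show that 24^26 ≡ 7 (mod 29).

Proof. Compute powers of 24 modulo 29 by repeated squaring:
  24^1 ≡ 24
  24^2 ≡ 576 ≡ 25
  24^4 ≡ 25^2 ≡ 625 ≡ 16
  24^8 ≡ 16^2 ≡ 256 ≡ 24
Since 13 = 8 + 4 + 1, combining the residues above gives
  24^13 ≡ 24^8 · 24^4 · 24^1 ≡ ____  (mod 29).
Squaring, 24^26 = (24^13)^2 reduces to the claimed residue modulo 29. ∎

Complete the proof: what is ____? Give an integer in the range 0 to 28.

24^8 · 24^4 · 24^1 ≡ 24 · 16 · 24 = 9216.
9216 mod 29 = 23, so 24^13 ≡ 23 (mod 29).

23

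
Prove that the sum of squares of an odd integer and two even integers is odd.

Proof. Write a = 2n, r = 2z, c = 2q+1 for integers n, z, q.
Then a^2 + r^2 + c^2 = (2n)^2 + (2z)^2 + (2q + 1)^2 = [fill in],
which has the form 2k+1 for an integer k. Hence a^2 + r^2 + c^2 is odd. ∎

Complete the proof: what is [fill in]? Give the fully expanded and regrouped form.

Expanding: (2n)^2 + (2z)^2 + (2q + 1)^2 = 4n^2 + 4q^2 + 4q + 4z^2 + 1.
Every term except the constant is even, so this is 2(2n^2 + 2q^2 + 2q + 2z^2) + 1,
and 2n^2 + 2q^2 + 2q + 2z^2 ∈ ℤ gives the required form.

2(2n^2 + 2q^2 + 2q + 2z^2) + 1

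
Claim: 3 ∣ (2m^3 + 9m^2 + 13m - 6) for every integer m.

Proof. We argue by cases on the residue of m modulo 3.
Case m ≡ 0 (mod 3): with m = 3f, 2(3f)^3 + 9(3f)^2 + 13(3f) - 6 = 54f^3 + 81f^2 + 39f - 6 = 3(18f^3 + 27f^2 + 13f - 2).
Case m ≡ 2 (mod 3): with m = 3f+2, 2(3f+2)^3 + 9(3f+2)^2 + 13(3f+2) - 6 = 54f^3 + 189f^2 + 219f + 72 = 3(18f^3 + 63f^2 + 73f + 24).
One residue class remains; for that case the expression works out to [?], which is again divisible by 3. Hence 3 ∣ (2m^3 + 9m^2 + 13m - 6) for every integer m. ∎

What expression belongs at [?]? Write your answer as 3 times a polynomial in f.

3(18f^3 + 45f^2 + 37f + 6)

Only m ≡ 1 (mod 3) is unaccounted for. Put m = 3f+1:
2(3f+1)^3 + 9(3f+1)^2 + 13(3f+1) - 6 expands to 54f^3 + 135f^2 + 111f + 18,
and factoring out 3 leaves 3(18f^3 + 45f^2 + 37f + 6).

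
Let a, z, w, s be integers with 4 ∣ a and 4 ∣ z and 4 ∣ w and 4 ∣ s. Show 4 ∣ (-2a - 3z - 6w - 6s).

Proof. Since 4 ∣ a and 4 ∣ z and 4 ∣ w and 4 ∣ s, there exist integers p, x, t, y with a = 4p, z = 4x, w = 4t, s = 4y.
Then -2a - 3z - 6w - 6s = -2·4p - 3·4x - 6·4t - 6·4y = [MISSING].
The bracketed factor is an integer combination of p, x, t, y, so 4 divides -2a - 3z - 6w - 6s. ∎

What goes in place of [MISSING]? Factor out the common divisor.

Each term has a factor of 4: -2·4p - 3·4x - 6·4t - 6·4y = 4·(-2p - 6t - 3x - 6y).
Since -2p - 6t - 3x - 6y is an integer, 4 ∣ (-2a - 3z - 6w - 6s).

4(-2p - 6t - 3x - 6y)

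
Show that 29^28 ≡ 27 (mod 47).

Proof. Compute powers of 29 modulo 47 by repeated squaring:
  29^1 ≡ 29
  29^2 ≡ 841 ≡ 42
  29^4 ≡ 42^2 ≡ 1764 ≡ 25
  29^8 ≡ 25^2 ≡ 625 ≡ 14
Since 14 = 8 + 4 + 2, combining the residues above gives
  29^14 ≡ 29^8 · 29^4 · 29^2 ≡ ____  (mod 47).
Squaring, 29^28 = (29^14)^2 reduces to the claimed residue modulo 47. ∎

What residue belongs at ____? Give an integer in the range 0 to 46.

36

Multiply the listed residues: 14 · 25 · 42 = 350 → 14700.
Reducing modulo 47: 14700 = 312·47 + 36, so 29^14 ≡ 36.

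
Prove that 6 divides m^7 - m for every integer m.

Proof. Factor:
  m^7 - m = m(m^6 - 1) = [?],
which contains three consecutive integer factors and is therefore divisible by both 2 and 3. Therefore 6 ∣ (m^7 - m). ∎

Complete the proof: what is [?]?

m^6 - 1 = (m^2 - 1)(m^4 + m^2 + 1), and m^2 - 1 = (m-1)(m+1).
So m(m^6 - 1) = (m - 1)m(m + 1)(m^4 + m^2 + 1).

(m - 1)m(m + 1)(m^4 + m^2 + 1)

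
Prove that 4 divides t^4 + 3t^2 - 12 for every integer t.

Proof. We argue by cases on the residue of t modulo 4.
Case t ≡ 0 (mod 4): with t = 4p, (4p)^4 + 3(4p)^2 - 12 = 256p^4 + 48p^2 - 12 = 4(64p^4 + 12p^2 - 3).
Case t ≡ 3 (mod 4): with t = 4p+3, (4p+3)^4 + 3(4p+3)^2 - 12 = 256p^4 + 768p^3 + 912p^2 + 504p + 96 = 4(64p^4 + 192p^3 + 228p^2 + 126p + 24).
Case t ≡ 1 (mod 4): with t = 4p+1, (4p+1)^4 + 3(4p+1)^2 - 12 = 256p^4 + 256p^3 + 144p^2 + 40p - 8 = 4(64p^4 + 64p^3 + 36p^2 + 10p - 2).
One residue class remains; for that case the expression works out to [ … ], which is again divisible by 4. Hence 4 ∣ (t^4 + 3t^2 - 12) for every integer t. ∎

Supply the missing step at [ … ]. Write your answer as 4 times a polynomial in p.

4(64p^4 + 128p^3 + 108p^2 + 44p + 4)

The residues treated are {0, 3, 1}, so the missing case is t ≡ 2 (mod 4); write t = 4p+2.
Then (4p+2)^4 + 3(4p+2)^2 - 12 = 256p^4 + 512p^3 + 432p^2 + 176p + 16 = 4(64p^4 + 128p^3 + 108p^2 + 44p + 4).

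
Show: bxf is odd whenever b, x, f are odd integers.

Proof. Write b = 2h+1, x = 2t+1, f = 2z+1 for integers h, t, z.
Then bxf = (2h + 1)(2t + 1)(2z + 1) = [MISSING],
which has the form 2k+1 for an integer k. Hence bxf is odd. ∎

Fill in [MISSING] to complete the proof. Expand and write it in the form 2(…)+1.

(2h + 1)(2t + 1)(2z + 1) = 8htz + 4ht + 4hz + 2h + 4tz + 2t + 2z + 1
= 2(4htz + 2ht + 2hz + h + 2tz + t + z) + 1.
Since 4htz + 2ht + 2hz + h + 2tz + t + z is an integer, the product is of the form 2k+1 for an integer k.

2(4htz + 2ht + 2hz + h + 2tz + t + z) + 1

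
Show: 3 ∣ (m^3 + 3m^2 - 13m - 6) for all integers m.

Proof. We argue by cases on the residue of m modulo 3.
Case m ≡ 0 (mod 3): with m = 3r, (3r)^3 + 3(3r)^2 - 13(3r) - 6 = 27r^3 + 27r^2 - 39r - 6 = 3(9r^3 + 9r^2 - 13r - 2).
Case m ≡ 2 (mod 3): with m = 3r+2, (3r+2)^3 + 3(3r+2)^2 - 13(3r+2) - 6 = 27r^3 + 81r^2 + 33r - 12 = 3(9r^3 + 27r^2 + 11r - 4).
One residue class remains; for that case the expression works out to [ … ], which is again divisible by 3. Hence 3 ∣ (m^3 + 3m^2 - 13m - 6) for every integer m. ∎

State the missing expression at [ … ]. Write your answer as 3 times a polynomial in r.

Only m ≡ 1 (mod 3) is unaccounted for. Put m = 3r+1:
(3r+1)^3 + 3(3r+1)^2 - 13(3r+1) - 6 expands to 27r^3 + 54r^2 - 12r - 15,
and factoring out 3 leaves 3(9r^3 + 18r^2 - 4r - 5).

3(9r^3 + 18r^2 - 4r - 5)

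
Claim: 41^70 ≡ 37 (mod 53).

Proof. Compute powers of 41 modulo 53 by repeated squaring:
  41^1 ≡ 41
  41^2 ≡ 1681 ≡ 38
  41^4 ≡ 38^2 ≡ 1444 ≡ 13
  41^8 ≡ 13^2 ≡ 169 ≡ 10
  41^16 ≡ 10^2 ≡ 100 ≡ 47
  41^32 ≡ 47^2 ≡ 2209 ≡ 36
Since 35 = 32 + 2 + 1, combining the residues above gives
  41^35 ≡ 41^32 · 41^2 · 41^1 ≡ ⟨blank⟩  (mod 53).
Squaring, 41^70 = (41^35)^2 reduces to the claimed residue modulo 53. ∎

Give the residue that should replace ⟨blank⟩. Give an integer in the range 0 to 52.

41^32 · 41^2 · 41^1 ≡ 36 · 38 · 41 = 56088.
56088 mod 53 = 14, so 41^35 ≡ 14 (mod 53).

14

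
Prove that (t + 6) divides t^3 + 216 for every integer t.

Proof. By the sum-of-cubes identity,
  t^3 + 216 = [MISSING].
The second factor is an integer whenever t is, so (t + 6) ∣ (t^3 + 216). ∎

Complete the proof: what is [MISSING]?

a^3 + b^3 = (a + b)(a^2 - ab + b^2). With a = t, b = 6:
t^3 + 216 = (t + 6)(t^2 - 6t + 36).

(t + 6)(t^2 - 6t + 36)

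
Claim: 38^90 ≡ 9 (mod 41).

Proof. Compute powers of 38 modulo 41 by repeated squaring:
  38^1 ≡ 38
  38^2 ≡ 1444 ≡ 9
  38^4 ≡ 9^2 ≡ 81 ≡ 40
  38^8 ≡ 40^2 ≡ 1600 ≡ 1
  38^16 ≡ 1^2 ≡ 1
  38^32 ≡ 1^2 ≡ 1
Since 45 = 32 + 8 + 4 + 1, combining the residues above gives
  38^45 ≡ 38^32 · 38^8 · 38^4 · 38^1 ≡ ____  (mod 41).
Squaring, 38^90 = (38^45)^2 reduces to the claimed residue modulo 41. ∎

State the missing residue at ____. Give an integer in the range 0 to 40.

3

38^32 · 38^8 · 38^4 · 38^1 ≡ 1 · 1 · 40 · 38 = 1520.
1520 mod 41 = 3, so 38^45 ≡ 3 (mod 41).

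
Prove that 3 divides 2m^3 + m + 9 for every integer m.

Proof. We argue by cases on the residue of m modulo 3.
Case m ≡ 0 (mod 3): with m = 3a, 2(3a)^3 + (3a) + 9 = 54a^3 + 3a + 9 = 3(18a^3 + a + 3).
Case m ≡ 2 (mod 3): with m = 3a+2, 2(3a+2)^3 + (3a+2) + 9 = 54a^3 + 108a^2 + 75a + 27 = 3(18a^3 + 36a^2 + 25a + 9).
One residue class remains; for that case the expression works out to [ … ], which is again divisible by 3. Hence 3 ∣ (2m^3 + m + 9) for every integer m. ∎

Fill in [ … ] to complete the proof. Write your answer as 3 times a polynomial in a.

3(18a^3 + 18a^2 + 7a + 4)

The residues treated are {0, 2}, so the missing case is m ≡ 1 (mod 3); write m = 3a+1.
Then 2(3a+1)^3 + (3a+1) + 9 = 54a^3 + 54a^2 + 21a + 12 = 3(18a^3 + 18a^2 + 7a + 4).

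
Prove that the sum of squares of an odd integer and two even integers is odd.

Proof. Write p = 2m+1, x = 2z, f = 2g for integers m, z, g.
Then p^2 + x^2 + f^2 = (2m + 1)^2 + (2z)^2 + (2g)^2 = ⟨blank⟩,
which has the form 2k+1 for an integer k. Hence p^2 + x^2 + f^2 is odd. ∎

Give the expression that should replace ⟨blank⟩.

2(2g^2 + 2m^2 + 2m + 2z^2) + 1

Expanding: (2m + 1)^2 + (2z)^2 + (2g)^2 = 4g^2 + 4m^2 + 4m + 4z^2 + 1.
Every term except the constant is even, so this is 2(2g^2 + 2m^2 + 2m + 2z^2) + 1,
and 2g^2 + 2m^2 + 2m + 2z^2 ∈ ℤ gives the required form.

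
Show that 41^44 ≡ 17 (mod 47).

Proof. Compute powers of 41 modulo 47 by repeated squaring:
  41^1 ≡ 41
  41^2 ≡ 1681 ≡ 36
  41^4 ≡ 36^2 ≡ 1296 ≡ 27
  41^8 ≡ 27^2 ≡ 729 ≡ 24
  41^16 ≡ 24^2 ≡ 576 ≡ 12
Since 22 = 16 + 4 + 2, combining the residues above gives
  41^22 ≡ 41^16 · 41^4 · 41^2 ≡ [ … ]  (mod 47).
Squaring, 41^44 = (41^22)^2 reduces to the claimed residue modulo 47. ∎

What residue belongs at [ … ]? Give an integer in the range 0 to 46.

8

41^16 · 41^4 · 41^2 ≡ 12 · 27 · 36 = 11664.
11664 mod 47 = 8, so 41^22 ≡ 8 (mod 47).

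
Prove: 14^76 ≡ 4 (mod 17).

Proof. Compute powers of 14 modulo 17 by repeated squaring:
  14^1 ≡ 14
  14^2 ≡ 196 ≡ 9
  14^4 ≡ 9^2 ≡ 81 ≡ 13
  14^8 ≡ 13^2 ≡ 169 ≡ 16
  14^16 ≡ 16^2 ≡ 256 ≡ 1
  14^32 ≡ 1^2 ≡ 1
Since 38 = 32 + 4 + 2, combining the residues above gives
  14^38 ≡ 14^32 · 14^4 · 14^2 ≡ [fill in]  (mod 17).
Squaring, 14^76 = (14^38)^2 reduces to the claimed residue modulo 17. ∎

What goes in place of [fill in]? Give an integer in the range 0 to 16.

15

14^32 · 14^4 · 14^2 ≡ 1 · 13 · 9 = 117.
117 mod 17 = 15, so 14^38 ≡ 15 (mod 17).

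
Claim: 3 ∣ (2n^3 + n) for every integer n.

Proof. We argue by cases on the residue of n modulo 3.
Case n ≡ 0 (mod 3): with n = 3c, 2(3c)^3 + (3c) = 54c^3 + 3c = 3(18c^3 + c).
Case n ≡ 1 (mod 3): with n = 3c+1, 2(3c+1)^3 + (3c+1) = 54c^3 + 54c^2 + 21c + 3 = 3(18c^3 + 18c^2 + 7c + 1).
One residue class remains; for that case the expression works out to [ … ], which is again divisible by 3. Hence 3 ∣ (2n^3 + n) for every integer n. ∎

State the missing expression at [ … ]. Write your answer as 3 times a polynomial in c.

The residues treated are {0, 1}, so the missing case is n ≡ 2 (mod 3); write n = 3c+2.
Then 2(3c+2)^3 + (3c+2) = 54c^3 + 108c^2 + 75c + 18 = 3(18c^3 + 36c^2 + 25c + 6).

3(18c^3 + 36c^2 + 25c + 6)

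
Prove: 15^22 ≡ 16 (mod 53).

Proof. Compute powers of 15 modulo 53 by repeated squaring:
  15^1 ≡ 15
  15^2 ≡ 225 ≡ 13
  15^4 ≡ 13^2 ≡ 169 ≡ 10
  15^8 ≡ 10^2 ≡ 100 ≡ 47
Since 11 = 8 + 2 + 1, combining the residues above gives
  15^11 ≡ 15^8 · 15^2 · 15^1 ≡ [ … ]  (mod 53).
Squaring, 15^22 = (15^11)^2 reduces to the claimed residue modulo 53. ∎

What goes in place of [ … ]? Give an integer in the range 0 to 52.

Multiply the listed residues: 47 · 13 · 15 = 611 → 9165.
Reducing modulo 53: 9165 = 172·53 + 49, so 15^11 ≡ 49.

49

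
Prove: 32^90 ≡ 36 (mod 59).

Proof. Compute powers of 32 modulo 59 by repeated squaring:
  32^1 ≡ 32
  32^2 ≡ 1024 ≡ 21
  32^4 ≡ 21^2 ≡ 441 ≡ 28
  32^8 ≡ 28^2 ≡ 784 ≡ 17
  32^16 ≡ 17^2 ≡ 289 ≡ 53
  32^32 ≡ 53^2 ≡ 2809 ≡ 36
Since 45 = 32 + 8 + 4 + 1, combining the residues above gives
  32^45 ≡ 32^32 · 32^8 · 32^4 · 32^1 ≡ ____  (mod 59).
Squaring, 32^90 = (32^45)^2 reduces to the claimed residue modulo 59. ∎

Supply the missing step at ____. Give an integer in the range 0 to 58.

Multiply the listed residues: 36 · 17 · 28 · 32 = 612 → 17136 → 548352.
Reducing modulo 59: 548352 = 9294·59 + 6, so 32^45 ≡ 6.

6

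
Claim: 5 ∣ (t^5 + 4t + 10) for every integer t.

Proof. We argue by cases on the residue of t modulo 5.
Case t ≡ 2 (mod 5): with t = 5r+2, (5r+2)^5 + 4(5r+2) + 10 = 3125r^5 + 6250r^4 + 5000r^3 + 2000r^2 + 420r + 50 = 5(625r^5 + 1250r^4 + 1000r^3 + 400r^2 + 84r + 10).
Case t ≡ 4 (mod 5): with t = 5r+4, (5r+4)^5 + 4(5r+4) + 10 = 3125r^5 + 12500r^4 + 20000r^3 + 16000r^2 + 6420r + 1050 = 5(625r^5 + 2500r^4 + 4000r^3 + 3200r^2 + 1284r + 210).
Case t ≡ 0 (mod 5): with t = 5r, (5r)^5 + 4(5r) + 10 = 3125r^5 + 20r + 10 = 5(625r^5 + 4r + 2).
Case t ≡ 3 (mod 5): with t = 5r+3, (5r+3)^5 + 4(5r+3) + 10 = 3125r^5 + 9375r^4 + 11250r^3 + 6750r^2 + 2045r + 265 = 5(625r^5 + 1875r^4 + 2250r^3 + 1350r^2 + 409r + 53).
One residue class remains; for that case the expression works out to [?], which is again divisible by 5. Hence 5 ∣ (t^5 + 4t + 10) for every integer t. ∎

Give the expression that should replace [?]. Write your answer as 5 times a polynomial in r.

The residues treated are {2, 4, 0, 3}, so the missing case is t ≡ 1 (mod 5); write t = 5r+1.
Then (5r+1)^5 + 4(5r+1) + 10 = 3125r^5 + 3125r^4 + 1250r^3 + 250r^2 + 45r + 15 = 5(625r^5 + 625r^4 + 250r^3 + 50r^2 + 9r + 3).

5(625r^5 + 625r^4 + 250r^3 + 50r^2 + 9r + 3)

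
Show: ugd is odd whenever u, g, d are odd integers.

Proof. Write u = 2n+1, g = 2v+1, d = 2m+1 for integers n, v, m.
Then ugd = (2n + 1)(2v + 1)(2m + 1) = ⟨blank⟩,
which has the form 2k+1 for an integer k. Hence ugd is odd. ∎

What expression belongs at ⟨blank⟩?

Expanding: (2n + 1)(2v + 1)(2m + 1) = 8mnv + 4mn + 4mv + 2m + 4nv + 2n + 2v + 1.
Every term except the constant is even, so this is 2(4mnv + 2mn + 2mv + m + 2nv + n + v) + 1,
and 4mnv + 2mn + 2mv + m + 2nv + n + v ∈ ℤ gives the required form.

2(4mnv + 2mn + 2mv + m + 2nv + n + v) + 1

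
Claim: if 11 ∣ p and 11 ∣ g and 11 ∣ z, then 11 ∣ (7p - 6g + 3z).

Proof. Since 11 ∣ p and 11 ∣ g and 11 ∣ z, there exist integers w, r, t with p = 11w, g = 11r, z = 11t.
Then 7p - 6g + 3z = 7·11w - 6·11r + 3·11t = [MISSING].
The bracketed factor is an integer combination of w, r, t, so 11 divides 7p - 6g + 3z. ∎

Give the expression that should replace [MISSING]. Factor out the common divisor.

11(-6r + 3t + 7w)

Pull the common 11 out of every term: 7·11w - 6·11r + 3·11t = 11(-6r + 3t + 7w).
-6r + 3t + 7w is an integer, which exhibits the divisibility.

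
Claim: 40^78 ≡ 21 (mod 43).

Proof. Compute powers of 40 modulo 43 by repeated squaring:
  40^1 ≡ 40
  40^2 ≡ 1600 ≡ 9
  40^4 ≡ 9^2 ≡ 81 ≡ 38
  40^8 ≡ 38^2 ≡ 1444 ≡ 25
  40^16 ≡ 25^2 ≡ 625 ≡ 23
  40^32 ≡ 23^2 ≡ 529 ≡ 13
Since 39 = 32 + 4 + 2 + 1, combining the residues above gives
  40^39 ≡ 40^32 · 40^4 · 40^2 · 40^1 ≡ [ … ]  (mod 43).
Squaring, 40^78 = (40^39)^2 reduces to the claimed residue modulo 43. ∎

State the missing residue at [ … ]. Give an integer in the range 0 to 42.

35

Multiply the listed residues: 13 · 38 · 9 · 40 = 494 → 4446 → 177840.
Reducing modulo 43: 177840 = 4135·43 + 35, so 40^39 ≡ 35.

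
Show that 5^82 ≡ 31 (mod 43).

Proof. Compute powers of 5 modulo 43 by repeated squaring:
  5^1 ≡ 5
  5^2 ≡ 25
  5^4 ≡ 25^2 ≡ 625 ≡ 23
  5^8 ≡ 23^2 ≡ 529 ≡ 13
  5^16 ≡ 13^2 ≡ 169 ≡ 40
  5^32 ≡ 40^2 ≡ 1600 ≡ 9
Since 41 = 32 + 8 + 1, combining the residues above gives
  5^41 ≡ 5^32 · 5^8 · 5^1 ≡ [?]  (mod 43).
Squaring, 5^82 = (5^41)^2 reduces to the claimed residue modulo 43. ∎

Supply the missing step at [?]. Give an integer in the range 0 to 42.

26

Multiply the listed residues: 9 · 13 · 5 = 117 → 585.
Reducing modulo 43: 585 = 13·43 + 26, so 5^41 ≡ 26.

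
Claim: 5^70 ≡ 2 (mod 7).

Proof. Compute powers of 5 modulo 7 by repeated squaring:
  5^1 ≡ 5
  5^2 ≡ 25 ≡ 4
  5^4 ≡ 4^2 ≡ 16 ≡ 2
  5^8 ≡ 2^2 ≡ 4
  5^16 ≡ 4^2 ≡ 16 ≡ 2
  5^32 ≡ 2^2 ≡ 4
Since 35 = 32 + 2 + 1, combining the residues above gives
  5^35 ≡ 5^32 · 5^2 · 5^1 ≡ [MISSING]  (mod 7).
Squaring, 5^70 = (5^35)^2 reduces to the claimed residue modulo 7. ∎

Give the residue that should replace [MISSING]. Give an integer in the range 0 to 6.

5^32 · 5^2 · 5^1 ≡ 4 · 4 · 5 = 80.
80 mod 7 = 3, so 5^35 ≡ 3 (mod 7).

3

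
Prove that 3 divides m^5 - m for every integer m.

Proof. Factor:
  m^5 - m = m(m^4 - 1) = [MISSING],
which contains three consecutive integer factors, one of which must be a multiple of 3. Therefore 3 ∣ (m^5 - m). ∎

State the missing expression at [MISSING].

(m - 1)m(m + 1)(m^2 + 1)

m^4 - 1 = (m^2 - 1)(m^2 + 1), and m^2 - 1 = (m-1)(m+1).
So m(m^4 - 1) = (m - 1)m(m + 1)(m^2 + 1).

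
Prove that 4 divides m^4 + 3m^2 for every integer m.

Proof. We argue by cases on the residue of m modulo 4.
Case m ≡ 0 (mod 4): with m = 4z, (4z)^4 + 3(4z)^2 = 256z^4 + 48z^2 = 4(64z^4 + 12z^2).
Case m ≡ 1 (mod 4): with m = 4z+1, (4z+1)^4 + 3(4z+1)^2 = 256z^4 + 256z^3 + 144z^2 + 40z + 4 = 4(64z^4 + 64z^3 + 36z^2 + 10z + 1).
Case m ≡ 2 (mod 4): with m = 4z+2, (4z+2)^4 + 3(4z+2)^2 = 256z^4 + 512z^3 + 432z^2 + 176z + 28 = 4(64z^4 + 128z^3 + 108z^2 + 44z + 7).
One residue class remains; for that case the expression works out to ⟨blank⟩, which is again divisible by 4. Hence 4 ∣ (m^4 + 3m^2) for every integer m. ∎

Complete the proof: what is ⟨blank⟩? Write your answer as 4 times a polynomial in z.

4(64z^4 + 192z^3 + 228z^2 + 126z + 27)

Only m ≡ 3 (mod 4) is unaccounted for. Put m = 4z+3:
(4z+3)^4 + 3(4z+3)^2 expands to 256z^4 + 768z^3 + 912z^2 + 504z + 108,
and factoring out 4 leaves 4(64z^4 + 192z^3 + 228z^2 + 126z + 27).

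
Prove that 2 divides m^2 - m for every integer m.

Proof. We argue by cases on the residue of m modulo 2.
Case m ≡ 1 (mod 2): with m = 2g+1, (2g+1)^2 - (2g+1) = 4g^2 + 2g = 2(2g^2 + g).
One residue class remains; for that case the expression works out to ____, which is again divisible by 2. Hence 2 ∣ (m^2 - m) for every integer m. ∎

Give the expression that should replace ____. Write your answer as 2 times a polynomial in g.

2(2g^2 - g)

Only m ≡ 0 (mod 2) is unaccounted for. Put m = 2g:
(2g)^2 - (2g) expands to 4g^2 - 2g,
and factoring out 2 leaves 2(2g^2 - g).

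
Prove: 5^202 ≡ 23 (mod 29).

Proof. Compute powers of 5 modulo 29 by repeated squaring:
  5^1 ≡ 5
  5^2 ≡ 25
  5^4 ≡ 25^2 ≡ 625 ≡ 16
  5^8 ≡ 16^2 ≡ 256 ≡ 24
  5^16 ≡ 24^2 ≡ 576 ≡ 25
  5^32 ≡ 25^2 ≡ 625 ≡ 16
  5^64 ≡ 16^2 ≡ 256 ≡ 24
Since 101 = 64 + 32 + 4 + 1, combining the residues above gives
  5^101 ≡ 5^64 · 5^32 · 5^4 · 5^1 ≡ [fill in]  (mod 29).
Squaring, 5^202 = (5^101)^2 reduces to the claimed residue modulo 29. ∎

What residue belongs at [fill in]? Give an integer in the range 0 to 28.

5^64 · 5^32 · 5^4 · 5^1 ≡ 24 · 16 · 16 · 5 = 30720.
30720 mod 29 = 9, so 5^101 ≡ 9 (mod 29).

9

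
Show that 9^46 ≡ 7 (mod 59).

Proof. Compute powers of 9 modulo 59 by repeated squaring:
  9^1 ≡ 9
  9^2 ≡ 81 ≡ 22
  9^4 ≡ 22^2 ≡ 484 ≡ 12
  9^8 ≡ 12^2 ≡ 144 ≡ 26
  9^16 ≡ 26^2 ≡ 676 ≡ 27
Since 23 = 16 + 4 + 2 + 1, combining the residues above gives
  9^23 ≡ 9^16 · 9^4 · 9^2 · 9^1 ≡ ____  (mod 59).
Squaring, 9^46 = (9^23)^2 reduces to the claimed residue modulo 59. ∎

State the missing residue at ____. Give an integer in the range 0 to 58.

9^16 · 9^4 · 9^2 · 9^1 ≡ 27 · 12 · 22 · 9 = 64152.
64152 mod 59 = 19, so 9^23 ≡ 19 (mod 59).

19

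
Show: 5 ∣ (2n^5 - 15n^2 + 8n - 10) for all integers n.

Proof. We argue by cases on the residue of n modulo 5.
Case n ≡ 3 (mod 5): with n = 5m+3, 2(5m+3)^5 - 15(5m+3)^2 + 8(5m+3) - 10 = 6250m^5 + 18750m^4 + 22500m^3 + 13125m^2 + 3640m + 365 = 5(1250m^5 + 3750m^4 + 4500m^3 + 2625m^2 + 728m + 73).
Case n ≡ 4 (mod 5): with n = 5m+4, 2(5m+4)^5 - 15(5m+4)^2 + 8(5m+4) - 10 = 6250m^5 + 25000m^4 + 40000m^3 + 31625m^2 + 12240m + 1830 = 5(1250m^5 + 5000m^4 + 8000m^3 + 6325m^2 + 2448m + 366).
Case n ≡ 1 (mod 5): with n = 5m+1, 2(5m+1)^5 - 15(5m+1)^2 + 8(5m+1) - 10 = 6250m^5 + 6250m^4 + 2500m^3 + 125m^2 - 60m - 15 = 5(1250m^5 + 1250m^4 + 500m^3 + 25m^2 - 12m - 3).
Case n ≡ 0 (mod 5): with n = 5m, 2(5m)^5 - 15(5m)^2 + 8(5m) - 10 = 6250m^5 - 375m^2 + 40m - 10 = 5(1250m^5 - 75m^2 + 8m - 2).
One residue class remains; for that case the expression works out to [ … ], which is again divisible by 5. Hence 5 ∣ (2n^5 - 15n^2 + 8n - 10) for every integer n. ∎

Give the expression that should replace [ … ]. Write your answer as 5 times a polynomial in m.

Only n ≡ 2 (mod 5) is unaccounted for. Put n = 5m+2:
2(5m+2)^5 - 15(5m+2)^2 + 8(5m+2) - 10 expands to 6250m^5 + 12500m^4 + 10000m^3 + 3625m^2 + 540m + 10,
and factoring out 5 leaves 5(1250m^5 + 2500m^4 + 2000m^3 + 725m^2 + 108m + 2).

5(1250m^5 + 2500m^4 + 2000m^3 + 725m^2 + 108m + 2)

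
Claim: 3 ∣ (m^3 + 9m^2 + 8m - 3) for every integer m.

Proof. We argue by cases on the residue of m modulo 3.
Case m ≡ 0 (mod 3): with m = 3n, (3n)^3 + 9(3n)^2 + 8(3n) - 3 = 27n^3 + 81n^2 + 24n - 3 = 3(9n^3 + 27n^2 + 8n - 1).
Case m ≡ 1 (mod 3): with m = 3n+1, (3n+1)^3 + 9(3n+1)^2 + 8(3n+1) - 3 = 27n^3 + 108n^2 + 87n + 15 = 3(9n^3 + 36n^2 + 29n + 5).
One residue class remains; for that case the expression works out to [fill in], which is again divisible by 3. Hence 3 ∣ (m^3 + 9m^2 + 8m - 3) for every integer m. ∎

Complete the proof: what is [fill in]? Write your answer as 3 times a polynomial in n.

3(9n^3 + 45n^2 + 56n + 19)

Only m ≡ 2 (mod 3) is unaccounted for. Put m = 3n+2:
(3n+2)^3 + 9(3n+2)^2 + 8(3n+2) - 3 expands to 27n^3 + 135n^2 + 168n + 57,
and factoring out 3 leaves 3(9n^3 + 45n^2 + 56n + 19).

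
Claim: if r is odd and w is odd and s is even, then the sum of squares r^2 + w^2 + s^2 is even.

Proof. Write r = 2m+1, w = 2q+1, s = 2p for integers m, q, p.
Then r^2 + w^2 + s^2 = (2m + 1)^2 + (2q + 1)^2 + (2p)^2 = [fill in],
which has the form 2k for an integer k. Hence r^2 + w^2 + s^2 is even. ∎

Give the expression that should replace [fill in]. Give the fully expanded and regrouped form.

Expanding: (2m + 1)^2 + (2q + 1)^2 + (2p)^2 = 4m^2 + 4m + 4p^2 + 4q^2 + 4q + 2.
Every term is even; pulling out the factor of 2 gives 2(2m^2 + 2m + 2p^2 + 2q^2 + 2q + 1).

2(2m^2 + 2m + 2p^2 + 2q^2 + 2q + 1)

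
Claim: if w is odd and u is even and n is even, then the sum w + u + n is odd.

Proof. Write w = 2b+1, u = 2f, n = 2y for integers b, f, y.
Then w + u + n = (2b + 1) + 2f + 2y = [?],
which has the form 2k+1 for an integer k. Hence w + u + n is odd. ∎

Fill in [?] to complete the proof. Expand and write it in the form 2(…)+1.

2(b + f + y) + 1

(2b + 1) + 2f + 2y = 2b + 2f + 2y + 1
= 2(b + f + y) + 1.
Since b + f + y is an integer, the sum is of the form 2k+1 for an integer k.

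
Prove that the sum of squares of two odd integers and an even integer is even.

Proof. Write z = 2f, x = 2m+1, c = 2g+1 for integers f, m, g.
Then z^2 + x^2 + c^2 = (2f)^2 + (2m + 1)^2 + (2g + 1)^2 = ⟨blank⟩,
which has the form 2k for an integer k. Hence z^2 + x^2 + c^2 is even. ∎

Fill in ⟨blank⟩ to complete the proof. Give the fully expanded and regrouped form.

2(2f^2 + 2g^2 + 2g + 2m^2 + 2m + 1)

Expanding: (2f)^2 + (2m + 1)^2 + (2g + 1)^2 = 4f^2 + 4g^2 + 4g + 4m^2 + 4m + 2.
Every term is even; pulling out the factor of 2 gives 2(2f^2 + 2g^2 + 2g + 2m^2 + 2m + 1).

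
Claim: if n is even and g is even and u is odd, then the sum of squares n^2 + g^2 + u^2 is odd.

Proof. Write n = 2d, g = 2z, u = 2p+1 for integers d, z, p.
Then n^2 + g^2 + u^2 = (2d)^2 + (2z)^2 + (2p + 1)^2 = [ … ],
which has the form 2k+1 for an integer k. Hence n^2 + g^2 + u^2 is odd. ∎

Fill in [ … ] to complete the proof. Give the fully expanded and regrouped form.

(2d)^2 + (2z)^2 + (2p + 1)^2 = 4d^2 + 4p^2 + 4p + 4z^2 + 1
= 2(2d^2 + 2p^2 + 2p + 2z^2) + 1.
Since 2d^2 + 2p^2 + 2p + 2z^2 is an integer, the sum of squares is of the form 2k+1 for an integer k.

2(2d^2 + 2p^2 + 2p + 2z^2) + 1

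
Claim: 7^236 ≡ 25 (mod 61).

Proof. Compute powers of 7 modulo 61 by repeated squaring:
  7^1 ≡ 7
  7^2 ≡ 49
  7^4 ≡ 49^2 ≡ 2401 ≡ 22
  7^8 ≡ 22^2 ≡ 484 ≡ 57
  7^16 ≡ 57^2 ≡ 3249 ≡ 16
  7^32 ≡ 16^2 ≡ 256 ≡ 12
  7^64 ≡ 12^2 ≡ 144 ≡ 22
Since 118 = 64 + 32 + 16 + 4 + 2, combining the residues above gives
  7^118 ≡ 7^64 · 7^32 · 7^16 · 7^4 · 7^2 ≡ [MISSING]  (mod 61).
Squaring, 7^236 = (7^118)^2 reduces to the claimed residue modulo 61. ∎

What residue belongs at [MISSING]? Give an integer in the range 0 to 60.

7^64 · 7^32 · 7^16 · 7^4 · 7^2 ≡ 22 · 12 · 16 · 22 · 49 = 4553472.
4553472 mod 61 = 5, so 7^118 ≡ 5 (mod 61).

5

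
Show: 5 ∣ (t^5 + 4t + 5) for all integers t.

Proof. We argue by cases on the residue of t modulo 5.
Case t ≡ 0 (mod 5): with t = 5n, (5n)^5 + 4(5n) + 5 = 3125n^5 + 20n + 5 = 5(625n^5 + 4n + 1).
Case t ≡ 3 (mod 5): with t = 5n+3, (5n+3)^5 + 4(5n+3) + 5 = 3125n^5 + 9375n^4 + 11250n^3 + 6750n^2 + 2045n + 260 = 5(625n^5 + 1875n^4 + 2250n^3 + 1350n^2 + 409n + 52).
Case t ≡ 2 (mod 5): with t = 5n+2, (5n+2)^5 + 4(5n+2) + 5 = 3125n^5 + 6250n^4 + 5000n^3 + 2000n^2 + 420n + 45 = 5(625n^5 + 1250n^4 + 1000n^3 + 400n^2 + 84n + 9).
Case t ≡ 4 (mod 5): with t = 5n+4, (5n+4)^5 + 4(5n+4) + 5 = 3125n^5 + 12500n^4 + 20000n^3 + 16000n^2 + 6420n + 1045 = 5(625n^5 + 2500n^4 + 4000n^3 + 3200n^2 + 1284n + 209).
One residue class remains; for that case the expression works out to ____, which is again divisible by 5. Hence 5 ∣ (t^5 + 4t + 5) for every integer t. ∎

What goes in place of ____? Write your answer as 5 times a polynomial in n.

5(625n^5 + 625n^4 + 250n^3 + 50n^2 + 9n + 2)

The residues treated are {0, 3, 2, 4}, so the missing case is t ≡ 1 (mod 5); write t = 5n+1.
Then (5n+1)^5 + 4(5n+1) + 5 = 3125n^5 + 3125n^4 + 1250n^3 + 250n^2 + 45n + 10 = 5(625n^5 + 625n^4 + 250n^3 + 50n^2 + 9n + 2).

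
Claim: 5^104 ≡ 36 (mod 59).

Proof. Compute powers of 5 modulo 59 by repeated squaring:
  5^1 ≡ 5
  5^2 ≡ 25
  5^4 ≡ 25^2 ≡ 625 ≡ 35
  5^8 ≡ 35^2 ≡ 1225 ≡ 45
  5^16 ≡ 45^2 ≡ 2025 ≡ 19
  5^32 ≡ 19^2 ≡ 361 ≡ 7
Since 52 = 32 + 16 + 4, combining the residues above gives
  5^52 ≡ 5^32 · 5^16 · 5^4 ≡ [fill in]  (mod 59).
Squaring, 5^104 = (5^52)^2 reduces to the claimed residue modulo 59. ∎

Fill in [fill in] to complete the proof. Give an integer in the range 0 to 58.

5^32 · 5^16 · 5^4 ≡ 7 · 19 · 35 = 4655.
4655 mod 59 = 53, so 5^52 ≡ 53 (mod 59).

53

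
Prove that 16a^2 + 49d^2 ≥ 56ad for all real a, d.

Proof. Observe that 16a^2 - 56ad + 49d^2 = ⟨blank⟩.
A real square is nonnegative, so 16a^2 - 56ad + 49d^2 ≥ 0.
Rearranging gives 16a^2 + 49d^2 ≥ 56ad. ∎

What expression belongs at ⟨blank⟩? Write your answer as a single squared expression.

(4a - 7d)^2

16a^2 - 56ad + 49d^2 is a perfect-square trinomial: the outer terms are (4a)^2 and (7d)^2, and the cross term is -2·4a·7d.
So 16a^2 - 56ad + 49d^2 = (4a - 7d)^2 ≥ 0.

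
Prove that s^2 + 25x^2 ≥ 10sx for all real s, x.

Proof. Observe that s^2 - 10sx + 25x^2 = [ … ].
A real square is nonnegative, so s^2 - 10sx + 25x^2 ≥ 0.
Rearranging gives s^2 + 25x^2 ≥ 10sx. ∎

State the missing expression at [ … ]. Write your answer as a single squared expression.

s^2 - 10sx + 25x^2 is a perfect-square trinomial: the outer terms are (s)^2 and (5x)^2, and the cross term is -2·s·5x.
So s^2 - 10sx + 25x^2 = (s - 5x)^2 ≥ 0.

(s - 5x)^2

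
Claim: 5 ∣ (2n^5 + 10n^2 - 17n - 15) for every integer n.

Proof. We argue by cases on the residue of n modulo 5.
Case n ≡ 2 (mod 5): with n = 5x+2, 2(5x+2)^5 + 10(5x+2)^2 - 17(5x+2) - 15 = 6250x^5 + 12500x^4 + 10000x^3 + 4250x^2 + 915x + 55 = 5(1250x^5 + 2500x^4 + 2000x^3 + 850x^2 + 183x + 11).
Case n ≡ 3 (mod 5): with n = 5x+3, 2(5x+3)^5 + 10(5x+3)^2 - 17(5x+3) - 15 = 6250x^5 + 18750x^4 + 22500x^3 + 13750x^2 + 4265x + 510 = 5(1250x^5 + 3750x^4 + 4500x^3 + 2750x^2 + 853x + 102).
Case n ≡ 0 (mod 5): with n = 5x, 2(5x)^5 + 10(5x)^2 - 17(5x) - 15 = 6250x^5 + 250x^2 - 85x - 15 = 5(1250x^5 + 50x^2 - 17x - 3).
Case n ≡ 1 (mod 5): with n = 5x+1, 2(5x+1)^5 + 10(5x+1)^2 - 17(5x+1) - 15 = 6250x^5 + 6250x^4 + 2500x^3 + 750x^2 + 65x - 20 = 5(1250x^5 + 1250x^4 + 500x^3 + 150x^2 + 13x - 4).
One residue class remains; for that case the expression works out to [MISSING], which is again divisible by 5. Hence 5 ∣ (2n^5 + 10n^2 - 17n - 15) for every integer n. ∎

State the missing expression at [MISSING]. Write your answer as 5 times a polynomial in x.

5(1250x^5 + 5000x^4 + 8000x^3 + 6450x^2 + 2623x + 425)

The residues treated are {2, 3, 0, 1}, so the missing case is n ≡ 4 (mod 5); write n = 5x+4.
Then 2(5x+4)^5 + 10(5x+4)^2 - 17(5x+4) - 15 = 6250x^5 + 25000x^4 + 40000x^3 + 32250x^2 + 13115x + 2125 = 5(1250x^5 + 5000x^4 + 8000x^3 + 6450x^2 + 2623x + 425).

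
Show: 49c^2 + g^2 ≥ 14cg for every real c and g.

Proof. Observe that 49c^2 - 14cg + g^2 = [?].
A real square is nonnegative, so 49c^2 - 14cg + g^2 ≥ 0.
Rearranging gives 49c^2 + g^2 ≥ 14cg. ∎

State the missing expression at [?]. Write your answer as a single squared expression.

(7c - g)^2

The leading and trailing coefficients are 7^2 and 1^2, and 14 = 2·7·1, so the trinomial is (7c - g)^2.
Hence 49c^2 - 14cg + g^2 ≥ 0.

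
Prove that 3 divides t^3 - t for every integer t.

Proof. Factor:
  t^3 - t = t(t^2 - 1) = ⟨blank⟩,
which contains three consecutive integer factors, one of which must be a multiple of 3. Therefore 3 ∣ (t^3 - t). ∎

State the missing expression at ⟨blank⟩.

(t - 1)t(t + 1)

t(t^2 - 1) = t(t - 1)(t + 1) = (t - 1)t(t + 1).
These three factors are consecutive integers, so their product is divisible by 3.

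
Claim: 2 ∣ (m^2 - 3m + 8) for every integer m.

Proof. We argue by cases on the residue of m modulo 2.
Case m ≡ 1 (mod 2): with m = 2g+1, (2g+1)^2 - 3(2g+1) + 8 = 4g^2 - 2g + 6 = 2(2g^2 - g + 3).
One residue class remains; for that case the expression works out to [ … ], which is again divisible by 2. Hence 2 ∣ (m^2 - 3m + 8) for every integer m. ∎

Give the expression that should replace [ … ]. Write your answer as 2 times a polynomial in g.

The residues treated are {1}, so the missing case is m ≡ 0 (mod 2); write m = 2g.
Then (2g)^2 - 3(2g) + 8 = 4g^2 - 6g + 8 = 2(2g^2 - 3g + 4).

2(2g^2 - 3g + 4)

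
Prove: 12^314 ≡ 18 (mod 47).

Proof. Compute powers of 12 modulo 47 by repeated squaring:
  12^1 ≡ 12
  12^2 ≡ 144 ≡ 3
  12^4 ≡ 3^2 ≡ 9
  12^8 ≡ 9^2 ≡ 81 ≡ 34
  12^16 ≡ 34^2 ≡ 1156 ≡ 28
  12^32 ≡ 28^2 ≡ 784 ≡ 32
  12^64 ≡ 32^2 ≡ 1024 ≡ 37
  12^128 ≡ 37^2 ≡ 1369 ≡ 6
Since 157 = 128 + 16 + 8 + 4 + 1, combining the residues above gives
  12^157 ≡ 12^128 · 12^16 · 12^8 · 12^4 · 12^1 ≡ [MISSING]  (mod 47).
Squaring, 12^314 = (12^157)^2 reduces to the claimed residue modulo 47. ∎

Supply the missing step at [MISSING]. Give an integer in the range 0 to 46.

21

12^128 · 12^16 · 12^8 · 12^4 · 12^1 ≡ 6 · 28 · 34 · 9 · 12 = 616896.
616896 mod 47 = 21, so 12^157 ≡ 21 (mod 47).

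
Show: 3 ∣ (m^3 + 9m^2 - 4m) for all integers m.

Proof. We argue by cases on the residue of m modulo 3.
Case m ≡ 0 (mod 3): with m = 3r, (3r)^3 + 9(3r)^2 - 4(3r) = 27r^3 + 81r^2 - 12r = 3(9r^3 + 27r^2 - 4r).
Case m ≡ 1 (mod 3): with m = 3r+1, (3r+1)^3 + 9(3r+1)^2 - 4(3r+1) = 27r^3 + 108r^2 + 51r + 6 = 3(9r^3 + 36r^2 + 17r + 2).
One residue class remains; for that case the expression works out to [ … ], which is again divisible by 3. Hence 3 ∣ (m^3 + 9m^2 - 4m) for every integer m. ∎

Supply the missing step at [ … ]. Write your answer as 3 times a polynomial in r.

3(9r^3 + 45r^2 + 44r + 12)

The residues treated are {0, 1}, so the missing case is m ≡ 2 (mod 3); write m = 3r+2.
Then (3r+2)^3 + 9(3r+2)^2 - 4(3r+2) = 27r^3 + 135r^2 + 132r + 36 = 3(9r^3 + 45r^2 + 44r + 12).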